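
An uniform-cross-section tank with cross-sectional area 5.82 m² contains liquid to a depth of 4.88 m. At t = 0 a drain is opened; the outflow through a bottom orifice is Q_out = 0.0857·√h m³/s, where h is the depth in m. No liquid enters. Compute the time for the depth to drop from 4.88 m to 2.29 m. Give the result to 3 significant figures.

Accumulation of liquid (constant cross-section A): A dh/dt = −0.0857 √h.
∫ h^(−1/2) dh = −(0.0857/A) ∫ dt, giving 2√h = 2√h₀ − (0.0857/A) t.
t = 2A(√h₀ − √h)/0.0857 = 2·5.82·(√4.88 − √2.29)/0.0857
  = 11.640 × (2.2091 − 1.5133) / 0.0857 = 94.505 s.

94.5 s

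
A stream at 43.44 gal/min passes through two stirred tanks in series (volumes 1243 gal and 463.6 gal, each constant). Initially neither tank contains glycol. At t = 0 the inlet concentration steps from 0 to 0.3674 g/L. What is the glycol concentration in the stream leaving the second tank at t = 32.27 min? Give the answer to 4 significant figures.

Each tank obeys Vᵢ dCᵢ/dt = Q(Cᵢ₋₁ − Cᵢ), so τᵢ = Vᵢ/Q.
τ₁ = 1243/43.44 = 28.6142 min; τ₂ = 463.6/43.44 = 10.6722 min.
Solving the cascade with C₁(0)=C₂(0)=0 gives C₂(t) = C_in[1 − (τ₁ e^(−t/τ₁) − τ₂ e^(−t/τ₂))/(τ₁ − τ₂)].
At t = 32.27: e^(−t/τ₁) = 0.323757, e^(−t/τ₂) = 0.0486187.
C₂ = 0.3674·[1 − (28.6142·0.323757 − 10.6722·0.0486187)/(17.9420)] = 0.3674·0.512586 = 0.188324 g/L.

0.1883 g/L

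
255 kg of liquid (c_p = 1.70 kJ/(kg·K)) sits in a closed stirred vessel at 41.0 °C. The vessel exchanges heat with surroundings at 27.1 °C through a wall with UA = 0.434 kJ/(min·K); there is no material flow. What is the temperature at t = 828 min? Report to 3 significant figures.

M c_p dT/dt = −UA(T − T_amb).
dT/dt = (T_ss − T)/τ with T_ss = T_amb = 27.100 °C, τ = M c_p/UA = 255·1.70/0.434 = 998.85 min.
Integrating: T(t) = T_ss + (T₀ − T_ss) e^(−t/τ).
T(828) = 27.100 + (13.900)·0.43651 = 33.167 °C.

33.2 °C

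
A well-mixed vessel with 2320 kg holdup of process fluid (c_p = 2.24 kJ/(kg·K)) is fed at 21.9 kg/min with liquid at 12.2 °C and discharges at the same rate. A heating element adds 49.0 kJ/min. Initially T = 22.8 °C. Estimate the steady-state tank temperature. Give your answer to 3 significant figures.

13.2 °C

Heat balance on the well-mixed liquid: M c_p dT/dt = ṁ c_p (T_in − T) + 49.0.
At steady state dT/dt = 0 ⇒ T_ss = T_in + Q̇/(ṁ c_p) = 12.2 + 49.0/(21.9·2.24) = 13.199 °C.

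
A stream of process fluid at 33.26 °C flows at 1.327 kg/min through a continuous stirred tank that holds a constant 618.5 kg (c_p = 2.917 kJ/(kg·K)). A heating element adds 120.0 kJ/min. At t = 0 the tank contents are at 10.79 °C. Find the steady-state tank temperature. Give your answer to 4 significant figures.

64.26 °C

First-law balance (no shaft work): M c_p dT/dt = ṁ c_p (T_in − T) + 120.0.
At steady state dT/dt = 0 ⇒ T_ss = T_in + Q̇/(ṁ c_p) = 33.26 + 120.0/(1.327·2.917) = 64.2609 °C.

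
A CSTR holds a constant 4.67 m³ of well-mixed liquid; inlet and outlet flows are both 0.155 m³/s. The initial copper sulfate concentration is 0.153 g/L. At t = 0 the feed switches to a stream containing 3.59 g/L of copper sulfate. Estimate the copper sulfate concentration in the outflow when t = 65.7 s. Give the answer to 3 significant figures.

Unsteady species balance (constant V, well mixed): V dC/dt = Q(C_in − C).
Rewrite as dC/dt + C/τ = C_in/τ, τ = V/Q = 30.129 s.
C approaches C_in exponentially: C(t) = C_in + (C₀ − C_in) e^(−t/τ).
C(65.7) = 3.59 + (0.153 − 3.59)·e^(−65.7/30.129) = 3.59 + (-3.4370)·0.11297 = 3.2017 g/L.

3.20 g/L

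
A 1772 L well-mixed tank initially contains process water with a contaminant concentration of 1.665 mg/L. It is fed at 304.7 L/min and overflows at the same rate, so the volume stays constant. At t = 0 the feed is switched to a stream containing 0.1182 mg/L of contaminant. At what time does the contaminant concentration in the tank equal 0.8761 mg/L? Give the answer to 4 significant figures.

Accumulation = in − out for the solute gives V dC/dt = Q(C_in − C), so τ = V/Q = 5.81556 min.
C(t) = C_in + (C₀ − C_in) e^(−t/τ). Set C = 0.8761 and solve for t:
e^(−t/τ) = (C − C_in)/(C₀ − C_in) = (0.8761 − 0.1182)/(1.665 − 0.1182) = 0.489979
t = −τ ln(…) = 5.81556 × 0.713392 = 4.14877 min.

4.149 min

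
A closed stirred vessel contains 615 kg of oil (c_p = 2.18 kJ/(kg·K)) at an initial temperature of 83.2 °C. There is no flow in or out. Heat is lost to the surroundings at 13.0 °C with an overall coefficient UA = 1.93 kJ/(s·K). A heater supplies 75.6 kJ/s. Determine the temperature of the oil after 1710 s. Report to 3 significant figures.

54.8 °C

First-law balance (no shaft work): M c_p dT/dt = −UA(T − T_amb) + Q̇.
dT/dt = (T_ss − T)/τ with T_ss = T_amb + Q̇/UA = 13.0 + 75.6/1.93 = 52.171 °C, τ = M c_p/UA = 615·2.18/1.93 = 694.66 s.
Solution: T(t) = T_ss + (T₀ − T_ss) e^(−t/τ).
T(1710) = 52.171 + (31.029)·0.085296 = 54.818 °C.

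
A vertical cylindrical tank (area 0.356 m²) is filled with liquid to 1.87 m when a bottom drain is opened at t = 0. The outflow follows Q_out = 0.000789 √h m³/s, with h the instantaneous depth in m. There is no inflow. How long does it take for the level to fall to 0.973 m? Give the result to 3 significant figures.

344 s

A dh/dt = −Q_out = −0.000789 √h.
This is separable: 2 d(√h)/dt = −0.000789/A, so √h = √h₀ − (0.000789/(2A)) t.
t = 2A(√h₀ − √h)/0.000789 = 2·0.356·(√1.87 − √0.973)/0.000789
  = 0.71200 × (1.3675 − 0.98641) / 0.000789 = 343.88 s.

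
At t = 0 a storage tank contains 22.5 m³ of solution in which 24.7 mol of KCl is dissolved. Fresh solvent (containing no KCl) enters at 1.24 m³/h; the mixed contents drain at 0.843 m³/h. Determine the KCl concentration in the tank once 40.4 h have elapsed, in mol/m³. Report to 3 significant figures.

Total volume: dV/dt = Q_in − Q_out = 0.39700 m³/h, so V(t) = 22.5 + 0.39700 t and V(40.4) = 38.539 m³.
Species balance (pure solvent in): dm/dt = −Q_out · m/V(t).
Separate: dm/m = −Q_out dt/V(t) ⇒ ln(m/m₀) = −(Q_out/(Q_in−Q_out)) ln(V/V₀).
m = m₀ (V₀/V)^(Q_out/(Q_in−Q_out)) = 24.7 × (22.5/38.539)^(2.1234) = 7.8781 mol.
C = m/V = 7.8781/38.539 = 0.20442 mol/m³.

0.204 mol/m³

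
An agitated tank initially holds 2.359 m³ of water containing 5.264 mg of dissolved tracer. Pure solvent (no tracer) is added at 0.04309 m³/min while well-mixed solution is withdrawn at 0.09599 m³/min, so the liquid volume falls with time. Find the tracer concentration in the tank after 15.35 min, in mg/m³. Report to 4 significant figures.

1.582 mg/m³

Let m(t) be the amount of tracer. Volume: V(t) = V₀ + (Q_in − Q_out) t = 2.359 − 0.0529000 t; V(15.35) = 1.54698 m³.
Solute balance: dm/dt = 0 − Q_out C = −Q_out m/V(t).
dm/m = −Q_out dt/(V₀ − 0.0529000 t); integrating gives ln(m/m₀) = −(Q_out/(Q_in−Q_out)) ln(V/V₀).
m = m₀ (V₀/V)^(Q_out/(Q_in−Q_out)) = 5.264 × (2.359/1.54698)^(-1.81456) = 2.44801 mg.
C = m/V = 2.44801/1.54698 = 1.58244 mg/m³.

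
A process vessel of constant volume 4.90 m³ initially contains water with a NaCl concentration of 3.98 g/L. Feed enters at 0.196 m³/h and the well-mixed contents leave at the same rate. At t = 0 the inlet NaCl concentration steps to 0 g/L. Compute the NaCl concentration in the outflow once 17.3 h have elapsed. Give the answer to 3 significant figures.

Accumulation = in − out for the solute gives V dC/dt = Q(C_in − C).
Rewrite as dC/dt + C/τ = C_in/τ, τ = V/Q = 25.000 h.
C approaches C_in exponentially: C(t) = C_in + (C₀ − C_in) e^(−t/τ).
C(17.3) = 0 + (3.98 − 0)·e^(−17.3/25.000) = 0 + (3.9800)·0.50057 = 1.9923 g/L.

1.99 g/L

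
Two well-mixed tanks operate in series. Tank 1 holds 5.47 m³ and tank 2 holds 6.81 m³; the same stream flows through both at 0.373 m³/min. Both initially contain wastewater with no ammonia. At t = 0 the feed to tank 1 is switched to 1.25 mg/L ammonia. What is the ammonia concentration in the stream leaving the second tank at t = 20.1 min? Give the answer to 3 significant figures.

0.433 mg/L

Each tank obeys Vᵢ dCᵢ/dt = Q(Cᵢ₋₁ − Cᵢ), so τᵢ = Vᵢ/Q.
τ₁ = 5.47/0.373 = 14.665 min; τ₂ = 6.81/0.373 = 18.257 min.
Solving the cascade with C₁(0)=C₂(0)=0 gives C₂(t) = C_in[1 − (τ₁ e^(−t/τ₁) − τ₂ e^(−t/τ₂))/(τ₁ − τ₂)].
At t = 20.1: e^(−t/τ₁) = 0.25395, e^(−t/τ₂) = 0.33256.
C₂ = 1.25·[1 − (14.665·0.25395 − 18.257·0.33256)/(-3.5925)] = 1.25·0.34653 = 0.43316 mg/L.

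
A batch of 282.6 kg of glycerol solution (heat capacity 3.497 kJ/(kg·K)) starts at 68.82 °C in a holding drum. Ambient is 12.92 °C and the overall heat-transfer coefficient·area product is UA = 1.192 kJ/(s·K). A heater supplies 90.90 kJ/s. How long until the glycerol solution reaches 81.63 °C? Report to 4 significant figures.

822.6 s

M c_p dT/dt = −UA(T − T_amb) + Q̇.
τ = M c_p/UA = 829.071 s; T_ss = T_amb + Q̇/UA = 12.92 + 90.90/1.192 = 89.1784 °C.
T(t) = T_ss + (T₀ − T_ss)e^(−t/τ); set T = 81.63:
t = −τ ln[(T − T_ss)/(T₀ − T_ss)] = −829.071 · ln(0.370775) = 822.570 s.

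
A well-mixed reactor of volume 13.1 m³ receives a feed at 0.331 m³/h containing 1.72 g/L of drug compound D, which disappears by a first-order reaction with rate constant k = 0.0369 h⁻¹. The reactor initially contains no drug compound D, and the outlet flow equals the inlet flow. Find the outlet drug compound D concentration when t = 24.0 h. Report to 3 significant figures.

V dC/dt = Q(C_in − C) − k V C.
dC/dt = (Q/V) C_in − (Q/V + k) C; effective rate a = Q/V + k = 0.025267 + 0.0369 = 0.062167 h⁻¹.
C_ss = Q C_in/(Q + kV) = 0.69908 g/L; C(t) = C_ss + (C₀ − C_ss) e^(−a t).
C(24.0) = 0.69908 + (-0.69908)·e^(−0.062167·24.0) = 0.69908 + (-0.69908)·0.22492 = 0.54184 g/L.

0.542 g/L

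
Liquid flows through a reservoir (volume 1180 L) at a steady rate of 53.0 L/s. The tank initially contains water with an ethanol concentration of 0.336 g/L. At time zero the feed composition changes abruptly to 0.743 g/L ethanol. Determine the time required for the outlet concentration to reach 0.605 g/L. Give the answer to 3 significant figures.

24.1 s

Species balance: V dC/dt = Q(C_in − C) ⇒ τ = V/Q = 22.264 s.
C(t) = C_in + (C₀ − C_in) e^(−t/τ). Set C = 0.605 and solve for t:
e^(−t/τ) = (C − C_in)/(C₀ − C_in) = (0.605 − 0.743)/(0.336 − 0.743) = 0.33907
t = −τ ln(…) = 22.264 × 1.0816 = 24.080 s.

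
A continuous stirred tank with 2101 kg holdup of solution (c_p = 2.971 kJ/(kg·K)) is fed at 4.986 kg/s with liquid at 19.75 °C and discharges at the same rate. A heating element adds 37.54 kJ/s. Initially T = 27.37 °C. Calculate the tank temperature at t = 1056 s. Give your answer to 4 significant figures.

22.70 °C

M c_p dT/dt = ṁ c_p (T_in − T) + Q̇.
Rearrange: dT/dt = (T_ss − T)/τ with τ = M/ṁ = 421.380 s and T_ss = T_in + Q̇/(ṁ c_p) = 22.2842 °C.
Integrating: T(t) = T_ss + (T₀ − T_ss) e^(−t/τ).
T(1056) = 22.2842 + (5.08581)·e^(−1056/421.380) = 22.2842 + (5.08581)·0.0815897 = 22.6991 °C.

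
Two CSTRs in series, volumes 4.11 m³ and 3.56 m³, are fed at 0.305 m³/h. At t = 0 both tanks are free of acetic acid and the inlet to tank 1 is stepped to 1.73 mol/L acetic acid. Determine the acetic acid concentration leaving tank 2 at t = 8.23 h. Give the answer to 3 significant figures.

Species balance on tank i: dCᵢ/dt = (Cᵢ₋₁ − Cᵢ)/τᵢ with τᵢ = Vᵢ/Q.
τ₁ = 4.11/0.305 = 13.475 h; τ₂ = 3.56/0.305 = 11.672 h.
Solving the cascade with C₁(0)=C₂(0)=0 gives C₂(t) = C_in[1 − (τ₁ e^(−t/τ₁) − τ₂ e^(−t/τ₂))/(τ₁ − τ₂)].
At t = 8.23: e^(−t/τ₁) = 0.54295, e^(−t/τ₂) = 0.49406.
C₂ = 1.73·[1 − (13.475·0.54295 − 11.672·0.49406)/(1.8033)] = 1.73·0.14061 = 0.24326 mol/L.

0.243 mol/L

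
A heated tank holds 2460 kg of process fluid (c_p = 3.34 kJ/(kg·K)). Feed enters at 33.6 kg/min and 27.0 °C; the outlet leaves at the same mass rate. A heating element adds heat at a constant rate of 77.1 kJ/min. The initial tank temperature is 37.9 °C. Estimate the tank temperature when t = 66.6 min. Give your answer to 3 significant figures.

M c_p dT/dt = ṁ c_p (T_in − T) + Q̇.
τ = M/ṁ = 73.214 min; T_ss = T_in + Q̇/(ṁ c_p) = 27.0 + 77.1/(33.6·3.34) = 27.687 °C.
This is linear first-order; T(t) = T_ss + (T₀ − T_ss) e^(−t/τ).
T(66.6) = 27.687 + (10.213)·e^(−66.6/73.214) = 27.687 + (10.213)·0.40266 = 31.799 °C.

31.8 °C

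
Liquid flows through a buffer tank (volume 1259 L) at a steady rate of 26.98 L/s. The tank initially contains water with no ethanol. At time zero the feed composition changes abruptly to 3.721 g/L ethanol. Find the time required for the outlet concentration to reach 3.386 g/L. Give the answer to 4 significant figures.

112.3 s

Species balance: V dC/dt = Q(C_in − C) ⇒ τ = V/Q = 46.6642 s.
C(t) = C_in + (C₀ − C_in) e^(−t/τ). Set C = 3.386 and solve for t:
e^(−t/τ) = (C − C_in)/(C₀ − C_in) = (3.386 − 3.721)/(0 − 3.721) = 0.0900296
t = −τ ln(…) = 46.6642 × 2.40762 = 112.350 s.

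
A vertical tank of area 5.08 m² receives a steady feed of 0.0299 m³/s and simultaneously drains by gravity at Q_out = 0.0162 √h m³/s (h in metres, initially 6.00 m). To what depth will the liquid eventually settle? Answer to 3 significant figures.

Accumulation of liquid (constant cross-section A): A dh/dt = Q_in − 0.0162 √h. At steady state dh/dt = 0:
Q_in = 0.0162 √h_ss ⇒ √h_ss = 0.0299/0.0162 = 1.8457.
h_ss = 1.8457² = 3.4065 m. (Since h₀ = 6.00 m > h_ss, the level will fall toward this value.)

3.41 m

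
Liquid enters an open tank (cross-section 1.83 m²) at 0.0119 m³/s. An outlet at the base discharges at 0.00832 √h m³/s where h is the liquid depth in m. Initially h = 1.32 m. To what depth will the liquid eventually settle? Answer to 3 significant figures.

A dh/dt = Q_in − 0.00832 √h. Steady state requires inflow = outflow:
Q_in = 0.00832 √h_ss ⇒ √h_ss = 0.0119/0.00832 = 1.4303.
h_ss = 1.4303² = 2.0457 m. (Since h₀ = 1.32 m < h_ss, the level will rise toward this value.)

2.05 m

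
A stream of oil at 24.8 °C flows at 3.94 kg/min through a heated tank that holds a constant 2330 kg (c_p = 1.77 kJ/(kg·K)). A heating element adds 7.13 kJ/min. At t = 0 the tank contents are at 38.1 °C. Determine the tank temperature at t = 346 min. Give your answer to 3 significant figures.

32.7 °C

M c_p dT/dt = ṁ c_p (T_in − T) + Q̇.
τ = M/ṁ = 591.37 min; T_ss = T_in + Q̇/(ṁ c_p) = 24.8 + 7.13/(3.94·1.77) = 25.822 °C.
T approaches T_ss exponentially: T(t) = T_ss + (T₀ − T_ss) e^(−t/τ).
T(346) = 25.822 + (12.278)·e^(−346/591.37) = 25.822 + (12.278)·0.55706 = 32.662 °C.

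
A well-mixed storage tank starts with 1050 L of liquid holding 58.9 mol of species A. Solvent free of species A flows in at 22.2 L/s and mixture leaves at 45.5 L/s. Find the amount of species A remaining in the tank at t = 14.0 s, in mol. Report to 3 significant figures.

Total volume: dV/dt = Q_in − Q_out = -23.300 L/s, so V(t) = 1050 − 23.300 t and V(14.0) = 723.80 L.
Species balance (pure solvent in): dm/dt = −Q_out · m/V(t).
Separate: dm/m = −Q_out dt/V(t) ⇒ ln(m/m₀) = −(Q_out/(Q_in−Q_out)) ln(V/V₀).
m = m₀ (V₀/V)^(Q_out/(Q_in−Q_out)) = 58.9 × (1050/723.80)^(-1.9528) = 28.484 mol.

28.5 mol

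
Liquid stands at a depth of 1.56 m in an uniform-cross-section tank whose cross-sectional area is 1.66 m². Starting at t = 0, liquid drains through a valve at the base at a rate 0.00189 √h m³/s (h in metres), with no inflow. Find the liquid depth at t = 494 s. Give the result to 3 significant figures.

A dh/dt = −Q_out = −0.00189 √h.
Separate and integrate: 2(√h − √h₀) = −(0.00189/A) t.
√h = √1.56 − 0.00189·494/(2·1.66) = 1.2490 − 0.28122 = 0.96778.
h = 0.96778² = 0.93659 m.

0.937 m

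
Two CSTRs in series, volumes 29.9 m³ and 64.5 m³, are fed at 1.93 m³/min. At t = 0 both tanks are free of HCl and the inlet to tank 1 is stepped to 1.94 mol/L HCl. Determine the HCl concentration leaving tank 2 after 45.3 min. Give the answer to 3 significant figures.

Each tank obeys Vᵢ dCᵢ/dt = Q(Cᵢ₋₁ − Cᵢ), so τᵢ = Vᵢ/Q.
τ₁ = 29.9/1.93 = 15.492 min; τ₂ = 64.5/1.93 = 33.420 min.
Solving the cascade with C₁(0)=C₂(0)=0 gives C₂(t) = C_in[1 − (τ₁ e^(−t/τ₁) − τ₂ e^(−t/τ₂))/(τ₁ − τ₂)].
At t = 45.3: e^(−t/τ₁) = 0.053716, e^(−t/τ₂) = 0.25782.
C₂ = 1.94·[1 − (15.492·0.053716 − 33.420·0.25782)/(-17.927)] = 1.94·0.56580 = 1.0976 mol/L.

1.10 mol/L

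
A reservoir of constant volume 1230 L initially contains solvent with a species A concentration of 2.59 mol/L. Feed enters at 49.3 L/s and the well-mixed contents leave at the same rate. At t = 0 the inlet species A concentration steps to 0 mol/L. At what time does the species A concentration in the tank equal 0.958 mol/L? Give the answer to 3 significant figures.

24.8 s

Species balance: V dC/dt = Q(C_in − C) ⇒ τ = V/Q = 24.949 s.
C(t) = C_in + (C₀ − C_in) e^(−t/τ). Set C = 0.958 and solve for t:
e^(−t/τ) = (C − C_in)/(C₀ − C_in) = (0.958 − 0)/(2.59 − 0) = 0.36988
t = −τ ln(…) = 24.949 × 0.99457 = 24.814 s.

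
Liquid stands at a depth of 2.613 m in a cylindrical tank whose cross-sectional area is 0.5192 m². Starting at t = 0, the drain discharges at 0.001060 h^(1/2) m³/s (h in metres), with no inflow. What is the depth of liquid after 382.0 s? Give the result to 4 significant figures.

1.504 m

Mass balance (ρ constant): A dh/dt = −0.001060 √h.
∫ h^(−1/2) dh = −(0.001060/A) ∫ dt, giving 2√h = 2√h₀ − (0.001060/A) t.
√h = √2.613 − 0.001060·382.0/(2·0.5192) = 1.61648 − 0.389946 = 1.22653.
h = 1.22653² = 1.50438 m.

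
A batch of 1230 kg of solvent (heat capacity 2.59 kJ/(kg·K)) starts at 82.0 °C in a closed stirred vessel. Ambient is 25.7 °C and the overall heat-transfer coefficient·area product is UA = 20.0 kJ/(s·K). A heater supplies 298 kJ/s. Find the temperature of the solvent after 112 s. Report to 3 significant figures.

Lumped-capacitance energy balance: M c_p dT/dt = UA(T_amb − T) + Q̇.
dT/dt = (T_ss − T)/τ with T_ss = T_amb + Q̇/UA = 25.7 + 298/20.0 = 40.600 °C, τ = M c_p/UA = 1230·2.59/20.0 = 159.28 s.
Solution: T(t) = T_ss + (T₀ − T_ss) e^(−t/τ).
T(112) = 40.600 + (41.400)·0.49503 = 61.094 °C.

61.1 °C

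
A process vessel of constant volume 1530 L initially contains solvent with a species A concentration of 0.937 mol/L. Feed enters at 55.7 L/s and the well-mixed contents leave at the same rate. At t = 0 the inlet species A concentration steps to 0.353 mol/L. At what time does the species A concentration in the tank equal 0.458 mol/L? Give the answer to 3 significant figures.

47.1 s

Mass balance on the solute (V constant): V dC/dt = Q(C_in − C), so τ = V/Q = 27.469 s.
C(t) = C_in + (C₀ − C_in) e^(−t/τ). Set C = 0.458 and solve for t:
e^(−t/τ) = (C − C_in)/(C₀ − C_in) = (0.458 − 0.353)/(0.937 − 0.353) = 0.17979
t = −τ ln(…) = 27.469 × 1.7159 = 47.134 s.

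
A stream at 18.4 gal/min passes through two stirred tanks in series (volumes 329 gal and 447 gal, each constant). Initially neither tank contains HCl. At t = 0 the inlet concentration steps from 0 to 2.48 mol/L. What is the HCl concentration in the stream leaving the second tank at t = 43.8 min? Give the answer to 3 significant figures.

Species balance on tank i: dCᵢ/dt = (Cᵢ₋₁ − Cᵢ)/τᵢ with τᵢ = Vᵢ/Q.
τ₁ = 329/18.4 = 17.880 min; τ₂ = 447/18.4 = 24.293 min.
Tank 1: C₁ = C_in(1 − e^(−t/τ₁)). Tank 2 (τ₁ ≠ τ₂): C₂ = C_in[1 − (τ₁ e^(−t/τ₁) − τ₂ e^(−t/τ₂))/(τ₁ − τ₂)].
At t = 43.8: e^(−t/τ₁) = 0.086328, e^(−t/τ₂) = 0.16481.
C₂ = 2.48·[1 − (17.880·0.086328 − 24.293·0.16481)/(-6.4130)] = 2.48·0.61637 = 1.5286 mol/L.

1.53 mol/L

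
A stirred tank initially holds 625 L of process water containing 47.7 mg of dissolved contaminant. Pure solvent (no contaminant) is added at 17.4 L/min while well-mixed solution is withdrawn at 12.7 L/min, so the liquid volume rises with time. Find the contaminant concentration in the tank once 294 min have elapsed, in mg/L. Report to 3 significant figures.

Let m(t) be the amount of contaminant. Volume: V(t) = V₀ + (Q_in − Q_out) t = 625 + 4.7000 t; V(294) = 2006.8 L.
Species balance (pure solvent in): dm/dt = −Q_out · m/V(t).
dm/m = −Q_out dt/(V₀ + 4.7000 t); integrating gives ln(m/m₀) = −(Q_out/(Q_in−Q_out)) ln(V/V₀).
m = m₀ (V₀/V)^(Q_out/(Q_in−Q_out)) = 47.7 × (625/2006.8)^(2.7021) = 2.0396 mg.
C = m/V = 2.0396/2006.8 = 0.0010164 mg/L.

0.00102 mg/L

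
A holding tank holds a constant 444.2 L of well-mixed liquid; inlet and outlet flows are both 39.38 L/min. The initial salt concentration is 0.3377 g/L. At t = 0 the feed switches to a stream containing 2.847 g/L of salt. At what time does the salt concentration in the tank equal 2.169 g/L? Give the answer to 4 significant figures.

14.76 min

Accumulation = in − out for the solute gives V dC/dt = Q(C_in − C), so τ = V/Q = 11.2798 min.
C(t) = C_in + (C₀ − C_in) e^(−t/τ). Set C = 2.169 and solve for t:
e^(−t/τ) = (C − C_in)/(C₀ − C_in) = (2.169 − 2.847)/(0.3377 − 2.847) = 0.270195
t = −τ ln(…) = 11.2798 × 1.30861 = 14.7609 min.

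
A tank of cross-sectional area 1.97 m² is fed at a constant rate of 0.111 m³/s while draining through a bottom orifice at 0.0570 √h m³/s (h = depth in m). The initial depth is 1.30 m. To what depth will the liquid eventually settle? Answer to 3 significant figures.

3.79 m

Volume balance on the tank: A dh/dt = Q_in − 0.0570 √h. At steady state dh/dt = 0:
Q_in = 0.0570 √h_ss ⇒ √h_ss = 0.111/0.0570 = 1.9474.
h_ss = 1.9474² = 3.7922 m. (Since h₀ = 1.30 m < h_ss, the level will rise toward this value.)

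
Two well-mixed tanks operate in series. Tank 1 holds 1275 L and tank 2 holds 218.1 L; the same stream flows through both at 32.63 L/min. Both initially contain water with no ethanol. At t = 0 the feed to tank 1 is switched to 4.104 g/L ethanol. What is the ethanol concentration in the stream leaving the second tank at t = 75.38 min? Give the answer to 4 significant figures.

Each tank obeys Vᵢ dCᵢ/dt = Q(Cᵢ₋₁ − Cᵢ), so τᵢ = Vᵢ/Q.
τ₁ = 1275/32.63 = 39.0745 min; τ₂ = 218.1/32.63 = 6.68403 min.
Tank 1: C₁ = C_in(1 − e^(−t/τ₁)). Tank 2 (τ₁ ≠ τ₂): C₂ = C_in[1 − (τ₁ e^(−t/τ₁) − τ₂ e^(−t/τ₂))/(τ₁ − τ₂)].
At t = 75.38: e^(−t/τ₁) = 0.145274, e^(−t/τ₂) = 1.26529e-05.
C₂ = 4.104·[1 − (39.0745·0.145274 − 6.68403·1.26529e-05)/(32.3904)] = 4.104·0.824751 = 3.38478 g/L.

3.385 g/L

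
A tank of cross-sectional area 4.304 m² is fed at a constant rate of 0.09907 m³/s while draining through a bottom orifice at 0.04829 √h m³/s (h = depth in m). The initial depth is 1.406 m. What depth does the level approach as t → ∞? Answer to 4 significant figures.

4.209 m

Level balance: A dh/dt = 0.09907 − 0.04829 √h. Setting dh/dt = 0:
Q_in = 0.04829 √h_ss ⇒ √h_ss = 0.09907/0.04829 = 2.05156.
h_ss = 2.05156² = 4.20891 m. (Since h₀ = 1.406 m < h_ss, the level will rise toward this value.)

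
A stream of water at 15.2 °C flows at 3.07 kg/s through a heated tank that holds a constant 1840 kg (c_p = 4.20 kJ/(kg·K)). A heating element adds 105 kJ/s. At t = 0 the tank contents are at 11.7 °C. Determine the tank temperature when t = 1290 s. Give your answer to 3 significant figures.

22.0 °C

M c_p dT/dt = ṁ c_p (T_in − T) + Q̇.
Rearrange: dT/dt = (T_ss − T)/τ with τ = M/ṁ = 599.35 s and T_ss = T_in + Q̇/(ṁ c_p) = 23.343 °C.
Solution: T(t) = T_ss + (T₀ − T_ss) e^(−t/τ).
T(1290) = 23.343 + (-11.643)·e^(−1290/599.35) = 23.343 + (-11.643)·0.11621 = 21.990 °C.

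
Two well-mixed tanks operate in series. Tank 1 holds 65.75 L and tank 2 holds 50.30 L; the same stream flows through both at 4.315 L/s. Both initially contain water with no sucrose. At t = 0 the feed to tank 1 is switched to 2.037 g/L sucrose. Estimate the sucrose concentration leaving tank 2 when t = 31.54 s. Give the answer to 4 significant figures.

Species balance on tank i: dCᵢ/dt = (Cᵢ₋₁ − Cᵢ)/τᵢ with τᵢ = Vᵢ/Q.
τ₁ = 65.75/4.315 = 15.2375 s; τ₂ = 50.30/4.315 = 11.6570 s.
Solving the cascade with C₁(0)=C₂(0)=0 gives C₂(t) = C_in[1 − (τ₁ e^(−t/τ₁) − τ₂ e^(−t/τ₂))/(τ₁ − τ₂)].
At t = 31.54: e^(−t/τ₁) = 0.126200, e^(−t/τ₂) = 0.0668257.
C₂ = 2.037·[1 − (15.2375·0.126200 − 11.6570·0.0668257)/(3.58053)] = 2.037·0.680497 = 1.38617 g/L.

1.386 g/L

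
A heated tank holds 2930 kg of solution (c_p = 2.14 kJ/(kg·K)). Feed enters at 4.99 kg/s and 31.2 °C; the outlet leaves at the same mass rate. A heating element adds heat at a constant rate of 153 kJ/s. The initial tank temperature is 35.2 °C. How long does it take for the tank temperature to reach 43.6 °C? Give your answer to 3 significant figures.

986 s

M c_p dT/dt = ṁ c_p (T_in − T) + Q̇.
τ = M/ṁ = 587.17 s; T_ss = T_in + Q̇/(ṁ c_p) = 45.528 °C.
T(t) = T_ss + (T₀ − T_ss) e^(−t/τ). Set T = 43.6:
e^(−t/τ) = (43.6 − 45.528)/(35.2 − 45.528) = 0.18666
t = −587.17 · ln(0.18666) = 985.57 s.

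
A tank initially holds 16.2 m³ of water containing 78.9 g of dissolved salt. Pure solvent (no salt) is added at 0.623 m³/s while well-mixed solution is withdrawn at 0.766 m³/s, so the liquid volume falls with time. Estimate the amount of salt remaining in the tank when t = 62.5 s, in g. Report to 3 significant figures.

1.07 g

Total volume: dV/dt = Q_in − Q_out = -0.14300 m³/s, so V(t) = 16.2 − 0.14300 t and V(62.5) = 7.2625 m³.
Species balance (pure solvent in): dm/dt = −Q_out · m/V(t).
dm/m = −Q_out dt/(V₀ − 0.14300 t); integrating gives ln(m/m₀) = −(Q_out/(Q_in−Q_out)) ln(V/V₀).
m = m₀ (V₀/V)^(Q_out/(Q_in−Q_out)) = 78.9 × (16.2/7.2625)^(-5.3566) = 1.0732 g.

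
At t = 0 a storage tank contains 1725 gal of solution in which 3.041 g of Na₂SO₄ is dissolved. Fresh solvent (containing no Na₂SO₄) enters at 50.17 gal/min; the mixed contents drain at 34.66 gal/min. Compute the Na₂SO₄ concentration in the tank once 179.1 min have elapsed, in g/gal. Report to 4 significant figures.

7.913e-05 g/gal

Let m(t) be the amount of Na₂SO₄. Volume: V(t) = V₀ + (Q_in − Q_out) t = 1725 + 15.5100 t; V(179.1) = 4502.84 gal.
Solute balance: dm/dt = 0 − Q_out C = −Q_out m/V(t).
dm/m = −Q_out dt/(V₀ + 15.5100 t); integrating gives ln(m/m₀) = −(Q_out/(Q_in−Q_out)) ln(V/V₀).
m = m₀ (V₀/V)^(Q_out/(Q_in−Q_out)) = 3.041 × (1725/4502.84)^(2.23469) = 0.356310 g.
C = m/V = 0.356310/4502.84 = 7.91300e-05 g/gal.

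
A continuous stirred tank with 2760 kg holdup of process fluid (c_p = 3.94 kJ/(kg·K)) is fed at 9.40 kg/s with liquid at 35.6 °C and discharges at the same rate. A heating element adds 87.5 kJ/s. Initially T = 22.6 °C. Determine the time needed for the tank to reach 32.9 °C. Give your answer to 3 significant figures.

326 s

Unsteady energy balance on the tank contents: M c_p dT/dt = ṁ c_p (T_in − T) + 87.5.
τ = M/ṁ = 293.62 s; T_ss = T_in + Q̇/(ṁ c_p) = 37.963 °C.
T(t) = T_ss + (T₀ − T_ss) e^(−t/τ). Set T = 32.9:
e^(−t/τ) = (32.9 − 37.963)/(22.6 − 37.963) = 0.32954
t = −293.62 · ln(0.32954) = 325.93 s.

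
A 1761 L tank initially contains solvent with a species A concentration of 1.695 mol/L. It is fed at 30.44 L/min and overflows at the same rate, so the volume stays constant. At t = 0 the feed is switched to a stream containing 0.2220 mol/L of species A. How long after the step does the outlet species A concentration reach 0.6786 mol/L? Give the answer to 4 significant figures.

Species balance: V dC/dt = Q(C_in − C) ⇒ τ = V/Q = 57.8515 min.
C(t) = C_in + (C₀ − C_in) e^(−t/τ). Set C = 0.6786 and solve for t:
e^(−t/τ) = (C − C_in)/(C₀ − C_in) = (0.6786 − 0.2220)/(1.695 − 0.2220) = 0.309980
t = −τ ln(…) = 57.8515 × 1.17125 = 67.7585 min.

67.76 min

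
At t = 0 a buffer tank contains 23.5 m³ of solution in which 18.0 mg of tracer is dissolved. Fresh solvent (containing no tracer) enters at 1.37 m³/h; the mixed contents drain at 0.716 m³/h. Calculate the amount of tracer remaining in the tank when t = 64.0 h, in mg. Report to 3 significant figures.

Let m(t) be the amount of tracer. Volume: V(t) = V₀ + (Q_in − Q_out) t = 23.5 + 0.65400 t; V(64.0) = 65.356 m³.
Solute balance: dm/dt = 0 − Q_out C = −Q_out m/V(t).
dm/m = −Q_out dt/(V₀ + 0.65400 t); integrating gives ln(m/m₀) = −(Q_out/(Q_in−Q_out)) ln(V/V₀).
m = m₀ (V₀/V)^(Q_out/(Q_in−Q_out)) = 18.0 × (23.5/65.356)^(1.0948) = 5.8741 mg.

5.87 mg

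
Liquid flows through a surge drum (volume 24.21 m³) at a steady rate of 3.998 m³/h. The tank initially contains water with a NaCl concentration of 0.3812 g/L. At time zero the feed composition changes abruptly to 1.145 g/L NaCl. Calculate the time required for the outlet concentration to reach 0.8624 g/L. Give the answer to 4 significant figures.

6.021 h

Mass balance on the solute (V constant): V dC/dt = Q(C_in − C), so τ = V/Q = 6.05553 h.
C(t) = C_in + (C₀ − C_in) e^(−t/τ). Set C = 0.8624 and solve for t:
e^(−t/τ) = (C − C_in)/(C₀ − C_in) = (0.8624 − 1.145)/(0.3812 − 1.145) = 0.369992
t = −τ ln(…) = 6.05553 × 0.994274 = 6.02085 h.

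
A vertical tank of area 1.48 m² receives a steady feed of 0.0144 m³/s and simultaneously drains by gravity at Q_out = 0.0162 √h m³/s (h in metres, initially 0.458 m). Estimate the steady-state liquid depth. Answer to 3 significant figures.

Level balance: A dh/dt = 0.0144 − 0.0162 √h. Setting dh/dt = 0:
Q_in = 0.0162 √h_ss ⇒ √h_ss = 0.0144/0.0162 = 0.88889.
h_ss = 0.88889² = 0.79012 m. (Since h₀ = 0.458 m < h_ss, the level will rise toward this value.)

0.790 m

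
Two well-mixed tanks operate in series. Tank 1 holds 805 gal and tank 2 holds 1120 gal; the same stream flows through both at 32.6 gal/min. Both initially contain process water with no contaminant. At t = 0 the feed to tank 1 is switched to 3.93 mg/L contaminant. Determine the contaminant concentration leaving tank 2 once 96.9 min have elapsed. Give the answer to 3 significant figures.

Species balance on tank i: dCᵢ/dt = (Cᵢ₋₁ − Cᵢ)/τᵢ with τᵢ = Vᵢ/Q.
τ₁ = 805/32.6 = 24.693 min; τ₂ = 1120/32.6 = 34.356 min.
Solving the cascade with C₁(0)=C₂(0)=0 gives C₂(t) = C_in[1 − (τ₁ e^(−t/τ₁) − τ₂ e^(−t/τ₂))/(τ₁ − τ₂)].
At t = 96.9: e^(−t/τ₁) = 0.019759, e^(−t/τ₂) = 0.059577.
C₂ = 3.93·[1 − (24.693·0.019759 − 34.356·0.059577)/(-9.6626)] = 3.93·0.83866 = 3.2960 mg/L.

3.30 mg/L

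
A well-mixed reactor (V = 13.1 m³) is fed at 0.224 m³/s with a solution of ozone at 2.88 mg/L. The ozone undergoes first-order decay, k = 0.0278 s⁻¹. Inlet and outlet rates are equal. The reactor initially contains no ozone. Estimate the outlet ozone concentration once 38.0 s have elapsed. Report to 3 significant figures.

V dC/dt = Q(C_in − C) − k V C.
dC/dt = (Q/V) C_in − (Q/V + k) C; effective rate a = Q/V + k = 0.017099 + 0.0278 = 0.044899 s⁻¹.
C_ss = Q C_in/(Q + kV) = 1.0968 mg/L; C(t) = C_ss + (C₀ − C_ss) e^(−a t).
C(38.0) = 1.0968 + (-1.0968)·e^(−0.044899·38.0) = 1.0968 + (-1.0968)·0.18156 = 0.89767 mg/L.

0.898 mg/L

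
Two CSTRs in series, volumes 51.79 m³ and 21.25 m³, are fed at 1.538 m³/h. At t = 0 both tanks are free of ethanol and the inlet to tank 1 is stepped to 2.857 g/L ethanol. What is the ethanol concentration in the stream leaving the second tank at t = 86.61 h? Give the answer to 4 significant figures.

2.491 g/L

Each tank obeys Vᵢ dCᵢ/dt = Q(Cᵢ₋₁ − Cᵢ), so τᵢ = Vᵢ/Q.
τ₁ = 51.79/1.538 = 33.6736 h; τ₂ = 21.25/1.538 = 13.8166 h.
Tank 1: C₁ = C_in(1 − e^(−t/τ₁)). Tank 2 (τ₁ ≠ τ₂): C₂ = C_in[1 − (τ₁ e^(−t/τ₁) − τ₂ e^(−t/τ₂))/(τ₁ − τ₂)].
At t = 86.61: e^(−t/τ₁) = 0.0763792, e^(−t/τ₂) = 0.00189502.
C₂ = 2.857·[1 − (33.6736·0.0763792 − 13.8166·0.00189502)/(19.8570)] = 2.857·0.871794 = 2.49072 g/L.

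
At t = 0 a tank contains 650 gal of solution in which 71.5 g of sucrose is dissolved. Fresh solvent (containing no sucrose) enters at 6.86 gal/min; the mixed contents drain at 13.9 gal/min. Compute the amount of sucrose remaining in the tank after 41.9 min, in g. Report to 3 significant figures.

Let m(t) be the amount of sucrose. Volume: V(t) = V₀ + (Q_in − Q_out) t = 650 − 7.0400 t; V(41.9) = 355.02 gal.
Species balance (pure solvent in): dm/dt = −Q_out · m/V(t).
dm/m = −Q_out dt/(V₀ − 7.0400 t); integrating gives ln(m/m₀) = −(Q_out/(Q_in−Q_out)) ln(V/V₀).
m = m₀ (V₀/V)^(Q_out/(Q_in−Q_out)) = 71.5 × (650/355.02)^(-1.9744) = 21.663 g.

21.7 g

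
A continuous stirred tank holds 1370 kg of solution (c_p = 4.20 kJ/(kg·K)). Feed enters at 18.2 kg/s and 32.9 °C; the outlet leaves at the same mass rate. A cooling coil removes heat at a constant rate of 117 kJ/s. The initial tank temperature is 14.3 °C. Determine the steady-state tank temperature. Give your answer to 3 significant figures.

31.4 °C

M c_p dT/dt = ṁ c_p (T_in − T) − Q̇.
At steady state dT/dt = 0 ⇒ T_ss = T_in − Q̇/(ṁ c_p) = 32.9 − 117/(18.2·4.20) = 31.369 °C.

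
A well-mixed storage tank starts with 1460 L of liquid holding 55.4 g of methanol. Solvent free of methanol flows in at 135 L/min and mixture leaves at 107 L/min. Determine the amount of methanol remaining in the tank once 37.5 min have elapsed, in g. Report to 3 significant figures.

6.99 g

Total volume: dV/dt = Q_in − Q_out = 28.000 L/min, so V(t) = 1460 + 28.000 t and V(37.5) = 2510.0 L.
Solute balance: dm/dt = 0 − Q_out C = −Q_out m/V(t).
dm/m = −Q_out dt/(V₀ + 28.000 t); integrating gives ln(m/m₀) = −(Q_out/(Q_in−Q_out)) ln(V/V₀).
m = m₀ (V₀/V)^(Q_out/(Q_in−Q_out)) = 55.4 × (1460/2510.0)^(3.8214) = 6.9863 g.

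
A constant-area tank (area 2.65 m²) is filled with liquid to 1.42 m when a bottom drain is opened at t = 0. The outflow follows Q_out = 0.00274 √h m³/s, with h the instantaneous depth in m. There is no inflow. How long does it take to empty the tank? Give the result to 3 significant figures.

2300 s

A dh/dt = −Q_out = −0.00274 √h.
Separate and integrate: 2(√h − √h₀) = −(0.00274/A) t.
Tank is empty when √h = 0: t_empty = 2A√h₀/0.00274.
t_empty = 2·2.65·√1.42/0.00274 = 5.3000·1.1916/0.00274 = 2305.0 s.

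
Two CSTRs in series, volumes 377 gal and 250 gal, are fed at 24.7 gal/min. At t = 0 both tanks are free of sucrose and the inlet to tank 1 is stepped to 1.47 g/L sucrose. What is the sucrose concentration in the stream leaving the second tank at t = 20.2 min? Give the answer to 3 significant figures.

0.702 g/L

Each tank obeys Vᵢ dCᵢ/dt = Q(Cᵢ₋₁ − Cᵢ), so τᵢ = Vᵢ/Q.
τ₁ = 377/24.7 = 15.263 min; τ₂ = 250/24.7 = 10.121 min.
Tank 1: C₁ = C_in(1 − e^(−t/τ₁)). Tank 2 (τ₁ ≠ τ₂): C₂ = C_in[1 − (τ₁ e^(−t/τ₁) − τ₂ e^(−t/τ₂))/(τ₁ − τ₂)].
At t = 20.2: e^(−t/τ₁) = 0.26622, e^(−t/τ₂) = 0.13591.
C₂ = 1.47·[1 − (15.263·0.26622 − 10.121·0.13591)/(5.1417)] = 1.47·0.47728 = 0.70160 g/L.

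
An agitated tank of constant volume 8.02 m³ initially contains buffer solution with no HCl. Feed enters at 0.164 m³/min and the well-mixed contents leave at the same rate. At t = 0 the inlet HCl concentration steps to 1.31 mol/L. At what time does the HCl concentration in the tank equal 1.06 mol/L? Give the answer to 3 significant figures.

81.0 min

Species balance: V dC/dt = Q(C_in − C) ⇒ τ = V/Q = 48.902 min.
C(t) = C_in + (C₀ − C_in) e^(−t/τ). Set C = 1.06 and solve for t:
e^(−t/τ) = (C − C_in)/(C₀ − C_in) = (1.06 − 1.31)/(0 − 1.31) = 0.19084
t = −τ ln(…) = 48.902 × 1.6563 = 80.998 min.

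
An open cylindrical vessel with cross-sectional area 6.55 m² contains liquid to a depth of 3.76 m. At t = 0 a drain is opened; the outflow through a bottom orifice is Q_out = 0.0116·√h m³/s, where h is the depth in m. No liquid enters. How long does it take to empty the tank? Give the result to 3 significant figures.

With no inflow, A dh/dt = −0.0116 √h.
This is separable: 2 d(√h)/dt = −0.0116/A, so √h = √h₀ − (0.0116/(2A)) t.
Set h = 0: 2√h₀ = (0.0116/A) t_empty ⇒ t_empty = 2A√h₀/0.0116.
t_empty = 2·6.55·√3.76/0.0116 = 13.100·1.9391/0.0116 = 2189.8 s.

2190 s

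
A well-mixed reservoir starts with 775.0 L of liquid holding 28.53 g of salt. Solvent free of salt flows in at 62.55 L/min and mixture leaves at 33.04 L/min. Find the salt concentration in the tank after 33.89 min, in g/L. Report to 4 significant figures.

0.006355 g/L

Let m(t) be the amount of salt. Volume: V(t) = V₀ + (Q_in − Q_out) t = 775.0 + 29.5100 t; V(33.89) = 1775.09 L.
Species balance (pure solvent in): dm/dt = −Q_out · m/V(t).
Separate: dm/m = −Q_out dt/V(t) ⇒ ln(m/m₀) = −(Q_out/(Q_in−Q_out)) ln(V/V₀).
m = m₀ (V₀/V)^(Q_out/(Q_in−Q_out)) = 28.53 × (775.0/1775.09)^(1.11962) = 11.2805 g.
C = m/V = 11.2805/1775.09 = 0.00635488 g/L.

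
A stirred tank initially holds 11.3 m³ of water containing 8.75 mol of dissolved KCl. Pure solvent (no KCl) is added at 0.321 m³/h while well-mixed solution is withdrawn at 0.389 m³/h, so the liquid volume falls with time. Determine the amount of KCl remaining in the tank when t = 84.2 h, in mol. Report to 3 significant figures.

0.154 mol

Total volume: dV/dt = Q_in − Q_out = -0.068000 m³/h, so V(t) = 11.3 − 0.068000 t and V(84.2) = 5.5744 m³.
No KCl enters, so dm/dt = −Q_out · (m/V).
dm/m = −Q_out dt/(V₀ − 0.068000 t); integrating gives ln(m/m₀) = −(Q_out/(Q_in−Q_out)) ln(V/V₀).
m = m₀ (V₀/V)^(Q_out/(Q_in−Q_out)) = 8.75 × (11.3/5.5744)^(-5.7206) = 0.15363 mol.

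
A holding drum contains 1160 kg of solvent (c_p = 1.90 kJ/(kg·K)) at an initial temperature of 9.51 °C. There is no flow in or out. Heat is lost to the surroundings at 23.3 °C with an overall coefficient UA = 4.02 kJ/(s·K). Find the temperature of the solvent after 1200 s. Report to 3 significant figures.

Lumped-capacitance energy balance: M c_p dT/dt = UA(T_amb − T).
dT/dt = (T_ss − T)/τ with T_ss = T_amb = 23.300 °C, τ = M c_p/UA = 1160·1.90/4.02 = 548.26 s.
T approaches T_ss exponentially: T(t) = T_ss + (T₀ − T_ss) e^(−t/τ).
T(1200) = 23.300 + (-13.790)·0.11206 = 21.755 °C.

21.8 °C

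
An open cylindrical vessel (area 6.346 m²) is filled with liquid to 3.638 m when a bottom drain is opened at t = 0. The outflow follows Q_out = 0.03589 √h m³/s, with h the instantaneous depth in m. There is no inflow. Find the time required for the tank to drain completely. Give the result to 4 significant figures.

With no inflow, A dh/dt = −0.03589 √h.
Separate and integrate: 2(√h − √h₀) = −(0.03589/A) t.
Tank is empty when √h = 0: t_empty = 2A√h₀/0.03589.
t_empty = 2·6.346·√3.638/0.03589 = 12.6920·1.90735/0.03589 = 674.509 s.

674.5 s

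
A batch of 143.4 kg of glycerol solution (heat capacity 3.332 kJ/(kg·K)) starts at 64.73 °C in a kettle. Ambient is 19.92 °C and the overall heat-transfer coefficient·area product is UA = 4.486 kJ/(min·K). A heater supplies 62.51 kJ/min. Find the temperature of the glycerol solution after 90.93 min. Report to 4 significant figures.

Energy balance: M c_p dT/dt = −UA(T − T_amb) + Q̇.
dT/dt = (T_ss − T)/τ with T_ss = T_amb + Q̇/UA = 19.92 + 62.51/4.486 = 33.8545 °C, τ = M c_p/UA = 143.4·3.332/4.486 = 106.511 min.
T approaches T_ss exponentially: T(t) = T_ss + (T₀ − T_ss) e^(−t/τ).
T(90.93) = 33.8545 + (30.8755)·0.425831 = 47.0022 °C.

47.00 °C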